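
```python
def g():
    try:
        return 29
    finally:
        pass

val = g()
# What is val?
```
29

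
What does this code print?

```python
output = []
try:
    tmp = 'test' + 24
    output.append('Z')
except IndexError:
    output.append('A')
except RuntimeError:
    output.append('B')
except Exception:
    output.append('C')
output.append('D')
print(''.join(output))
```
CD

TypeError not specifically caught, falls to Exception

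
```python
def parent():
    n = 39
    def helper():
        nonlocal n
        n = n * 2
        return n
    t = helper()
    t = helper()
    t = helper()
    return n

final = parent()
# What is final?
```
312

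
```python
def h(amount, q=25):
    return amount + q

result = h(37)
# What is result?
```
62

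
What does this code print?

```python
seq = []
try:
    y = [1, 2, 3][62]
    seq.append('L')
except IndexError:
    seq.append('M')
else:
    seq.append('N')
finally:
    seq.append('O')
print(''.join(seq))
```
MO

Exception: except runs, else skipped, finally runs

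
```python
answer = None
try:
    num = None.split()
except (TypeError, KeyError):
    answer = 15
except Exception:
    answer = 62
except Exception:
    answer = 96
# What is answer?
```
62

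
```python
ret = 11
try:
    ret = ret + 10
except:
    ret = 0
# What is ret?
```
21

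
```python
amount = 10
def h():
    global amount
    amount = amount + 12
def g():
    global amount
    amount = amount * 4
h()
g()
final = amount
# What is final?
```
88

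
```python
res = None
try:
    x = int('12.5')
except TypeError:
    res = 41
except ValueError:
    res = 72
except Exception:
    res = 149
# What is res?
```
72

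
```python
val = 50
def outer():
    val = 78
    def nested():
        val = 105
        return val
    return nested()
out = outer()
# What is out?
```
105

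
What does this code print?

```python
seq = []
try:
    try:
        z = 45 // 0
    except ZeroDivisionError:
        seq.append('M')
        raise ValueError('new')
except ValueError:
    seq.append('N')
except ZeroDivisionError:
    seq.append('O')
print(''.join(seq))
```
MN

New ValueError raised, caught by outer ValueError handler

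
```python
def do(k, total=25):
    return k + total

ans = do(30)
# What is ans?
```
55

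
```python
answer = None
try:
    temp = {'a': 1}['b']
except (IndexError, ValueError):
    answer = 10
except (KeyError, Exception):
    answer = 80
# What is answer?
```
80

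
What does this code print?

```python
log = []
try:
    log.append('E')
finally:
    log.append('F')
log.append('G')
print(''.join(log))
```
EFG

try/finally without except, no exception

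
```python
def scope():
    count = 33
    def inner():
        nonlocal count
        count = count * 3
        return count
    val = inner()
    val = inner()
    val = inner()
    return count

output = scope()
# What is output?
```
891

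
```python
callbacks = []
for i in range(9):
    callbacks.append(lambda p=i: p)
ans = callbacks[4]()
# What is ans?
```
4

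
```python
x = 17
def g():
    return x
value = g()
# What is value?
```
17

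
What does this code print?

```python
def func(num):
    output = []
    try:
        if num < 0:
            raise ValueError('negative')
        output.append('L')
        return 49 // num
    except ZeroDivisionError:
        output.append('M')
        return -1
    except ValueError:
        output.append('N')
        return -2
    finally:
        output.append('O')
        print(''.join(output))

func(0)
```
LMO

num=0 causes ZeroDivisionError, caught, finally prints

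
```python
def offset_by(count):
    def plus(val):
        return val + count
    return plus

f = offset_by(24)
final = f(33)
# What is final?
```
57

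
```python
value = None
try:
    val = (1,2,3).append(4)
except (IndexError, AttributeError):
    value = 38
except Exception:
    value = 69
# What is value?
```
38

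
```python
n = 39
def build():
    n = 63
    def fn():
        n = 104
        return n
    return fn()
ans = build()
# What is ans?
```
104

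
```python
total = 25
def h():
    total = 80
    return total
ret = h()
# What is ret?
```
80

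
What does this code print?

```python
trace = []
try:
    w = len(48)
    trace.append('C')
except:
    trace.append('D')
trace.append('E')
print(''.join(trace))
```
DE

Exception raised in try, caught by bare except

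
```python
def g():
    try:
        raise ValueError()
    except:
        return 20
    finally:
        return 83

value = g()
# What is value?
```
83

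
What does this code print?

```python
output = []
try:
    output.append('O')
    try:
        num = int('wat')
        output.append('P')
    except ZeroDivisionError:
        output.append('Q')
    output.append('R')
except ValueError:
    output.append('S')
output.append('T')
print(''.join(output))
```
OST

Inner handler doesn't match, propagates to outer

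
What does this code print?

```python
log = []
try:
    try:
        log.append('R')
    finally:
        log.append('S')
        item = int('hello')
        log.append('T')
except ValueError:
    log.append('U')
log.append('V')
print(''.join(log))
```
RSUV

Exception in inner finally caught by outer except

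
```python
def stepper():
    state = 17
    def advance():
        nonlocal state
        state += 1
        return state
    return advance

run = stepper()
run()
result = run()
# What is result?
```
19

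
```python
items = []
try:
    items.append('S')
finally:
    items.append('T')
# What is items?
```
['S', 'T']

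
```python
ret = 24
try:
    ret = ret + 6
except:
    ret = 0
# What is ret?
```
30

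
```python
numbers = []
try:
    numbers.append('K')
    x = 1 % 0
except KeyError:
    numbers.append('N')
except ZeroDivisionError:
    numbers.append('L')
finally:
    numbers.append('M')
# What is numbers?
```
['K', 'L', 'M']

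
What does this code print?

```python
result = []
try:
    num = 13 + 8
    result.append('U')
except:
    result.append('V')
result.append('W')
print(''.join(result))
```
UW

No exception, try block completes normally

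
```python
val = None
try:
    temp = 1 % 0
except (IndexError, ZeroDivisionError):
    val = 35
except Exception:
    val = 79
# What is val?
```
35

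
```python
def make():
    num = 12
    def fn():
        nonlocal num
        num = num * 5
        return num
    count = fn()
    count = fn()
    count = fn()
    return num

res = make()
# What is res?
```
1500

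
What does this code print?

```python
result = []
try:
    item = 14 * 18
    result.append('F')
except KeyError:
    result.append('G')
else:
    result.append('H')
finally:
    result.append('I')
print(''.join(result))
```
FHI

else runs before finally when no exception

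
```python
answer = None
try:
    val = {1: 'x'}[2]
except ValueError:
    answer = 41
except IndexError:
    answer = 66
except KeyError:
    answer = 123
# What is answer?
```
123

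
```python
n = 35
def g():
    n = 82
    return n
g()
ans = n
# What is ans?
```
35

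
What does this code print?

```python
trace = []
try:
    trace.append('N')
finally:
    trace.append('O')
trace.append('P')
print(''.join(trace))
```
NOP

try/finally without except, no exception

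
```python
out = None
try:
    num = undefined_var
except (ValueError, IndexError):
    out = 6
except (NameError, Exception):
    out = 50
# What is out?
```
50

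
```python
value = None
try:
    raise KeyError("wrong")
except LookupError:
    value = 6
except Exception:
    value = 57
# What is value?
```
6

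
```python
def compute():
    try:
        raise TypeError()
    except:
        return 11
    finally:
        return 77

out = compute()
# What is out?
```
77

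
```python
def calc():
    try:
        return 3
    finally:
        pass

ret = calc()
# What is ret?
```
3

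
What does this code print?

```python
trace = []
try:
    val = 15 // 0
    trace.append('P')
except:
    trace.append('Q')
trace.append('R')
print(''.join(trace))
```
QR

Exception raised in try, caught by bare except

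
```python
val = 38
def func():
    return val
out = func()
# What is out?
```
38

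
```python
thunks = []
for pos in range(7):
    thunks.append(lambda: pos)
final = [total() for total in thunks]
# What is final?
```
[6, 6, 6, 6, 6, 6, 6]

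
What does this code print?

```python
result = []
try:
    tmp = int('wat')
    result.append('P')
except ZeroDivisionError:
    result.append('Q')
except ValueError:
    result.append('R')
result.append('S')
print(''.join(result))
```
RS

ValueError is caught by its specific handler, not ZeroDivisionError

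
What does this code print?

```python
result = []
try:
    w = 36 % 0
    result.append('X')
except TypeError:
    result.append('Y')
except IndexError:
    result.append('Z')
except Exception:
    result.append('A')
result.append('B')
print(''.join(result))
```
AB

ZeroDivisionError not specifically caught, falls to Exception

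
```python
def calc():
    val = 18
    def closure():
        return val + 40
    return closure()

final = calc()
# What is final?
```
58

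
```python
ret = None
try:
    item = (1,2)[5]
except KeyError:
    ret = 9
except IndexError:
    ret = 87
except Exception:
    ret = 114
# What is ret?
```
87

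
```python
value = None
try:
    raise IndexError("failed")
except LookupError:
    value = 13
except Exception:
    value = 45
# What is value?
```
13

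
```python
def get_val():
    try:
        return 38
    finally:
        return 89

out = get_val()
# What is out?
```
89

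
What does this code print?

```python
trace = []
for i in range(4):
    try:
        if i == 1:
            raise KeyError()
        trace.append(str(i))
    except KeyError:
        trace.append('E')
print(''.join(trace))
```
0E23

Exception on i=1 caught, loop continues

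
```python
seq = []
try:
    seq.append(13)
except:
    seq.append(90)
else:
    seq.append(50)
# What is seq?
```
[13, 50]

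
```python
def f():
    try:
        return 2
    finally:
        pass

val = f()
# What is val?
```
2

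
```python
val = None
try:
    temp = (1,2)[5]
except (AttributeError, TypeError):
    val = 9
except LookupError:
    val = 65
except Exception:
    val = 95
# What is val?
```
65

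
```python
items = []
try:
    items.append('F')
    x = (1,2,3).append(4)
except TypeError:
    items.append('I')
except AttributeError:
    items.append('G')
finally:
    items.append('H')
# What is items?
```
['F', 'G', 'H']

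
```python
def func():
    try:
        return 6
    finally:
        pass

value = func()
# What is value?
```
6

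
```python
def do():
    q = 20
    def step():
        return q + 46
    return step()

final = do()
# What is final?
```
66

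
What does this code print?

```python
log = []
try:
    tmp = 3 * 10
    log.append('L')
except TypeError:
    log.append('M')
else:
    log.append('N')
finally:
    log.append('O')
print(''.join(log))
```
LNO

else runs before finally when no exception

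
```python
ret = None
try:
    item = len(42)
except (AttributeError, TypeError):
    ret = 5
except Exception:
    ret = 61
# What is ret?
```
5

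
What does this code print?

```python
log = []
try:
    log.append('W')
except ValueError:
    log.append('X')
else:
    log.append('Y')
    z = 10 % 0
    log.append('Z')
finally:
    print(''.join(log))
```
WY

Try succeeds, else appends 'Y', ZeroDivisionError in else is uncaught, finally prints before exception propagates ('Z' never appended)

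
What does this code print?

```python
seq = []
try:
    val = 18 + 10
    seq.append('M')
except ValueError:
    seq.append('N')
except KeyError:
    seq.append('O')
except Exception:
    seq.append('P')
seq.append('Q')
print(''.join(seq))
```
MQ

No exception, try block completes normally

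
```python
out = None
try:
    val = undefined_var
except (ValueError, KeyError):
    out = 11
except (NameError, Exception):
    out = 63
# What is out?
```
63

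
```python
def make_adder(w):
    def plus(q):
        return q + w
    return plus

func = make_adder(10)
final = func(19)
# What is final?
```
29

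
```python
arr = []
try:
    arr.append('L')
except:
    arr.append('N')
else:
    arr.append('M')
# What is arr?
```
['L', 'M']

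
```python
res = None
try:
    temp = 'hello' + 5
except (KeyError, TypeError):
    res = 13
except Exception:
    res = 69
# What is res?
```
13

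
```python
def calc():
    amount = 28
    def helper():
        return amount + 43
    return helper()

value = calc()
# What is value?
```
71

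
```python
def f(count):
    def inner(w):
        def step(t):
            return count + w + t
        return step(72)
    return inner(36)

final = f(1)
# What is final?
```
109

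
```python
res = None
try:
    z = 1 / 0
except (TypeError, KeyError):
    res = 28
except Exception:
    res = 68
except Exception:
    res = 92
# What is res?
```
68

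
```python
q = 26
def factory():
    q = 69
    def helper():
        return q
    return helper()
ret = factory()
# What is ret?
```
69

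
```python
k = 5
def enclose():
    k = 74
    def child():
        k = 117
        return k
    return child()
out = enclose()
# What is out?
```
117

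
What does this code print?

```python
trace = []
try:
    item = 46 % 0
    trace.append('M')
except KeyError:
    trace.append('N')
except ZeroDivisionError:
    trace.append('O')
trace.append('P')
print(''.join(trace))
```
OP

ZeroDivisionError is caught by its specific handler, not KeyError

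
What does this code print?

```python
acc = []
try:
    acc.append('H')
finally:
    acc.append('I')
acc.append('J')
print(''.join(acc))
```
HIJ

try/finally without except, no exception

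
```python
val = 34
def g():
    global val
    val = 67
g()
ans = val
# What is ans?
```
67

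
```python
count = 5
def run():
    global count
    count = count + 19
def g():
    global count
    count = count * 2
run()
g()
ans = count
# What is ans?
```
48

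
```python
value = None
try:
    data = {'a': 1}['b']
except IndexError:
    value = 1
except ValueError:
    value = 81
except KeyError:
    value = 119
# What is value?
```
119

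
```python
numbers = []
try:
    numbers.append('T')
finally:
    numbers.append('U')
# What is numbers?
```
['T', 'U']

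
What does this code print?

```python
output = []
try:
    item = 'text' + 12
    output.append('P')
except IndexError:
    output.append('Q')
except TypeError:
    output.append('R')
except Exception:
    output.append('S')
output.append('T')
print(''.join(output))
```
RT

TypeError matches before generic Exception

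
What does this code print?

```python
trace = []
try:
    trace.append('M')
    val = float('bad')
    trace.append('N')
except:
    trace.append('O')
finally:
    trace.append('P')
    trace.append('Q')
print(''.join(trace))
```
MOPQ

Code before exception runs, then except, then all of finally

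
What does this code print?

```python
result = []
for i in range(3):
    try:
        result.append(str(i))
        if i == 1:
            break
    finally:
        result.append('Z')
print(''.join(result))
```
0Z1Z

finally runs even when breaking out of loop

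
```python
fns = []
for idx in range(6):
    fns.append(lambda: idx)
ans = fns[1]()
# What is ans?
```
5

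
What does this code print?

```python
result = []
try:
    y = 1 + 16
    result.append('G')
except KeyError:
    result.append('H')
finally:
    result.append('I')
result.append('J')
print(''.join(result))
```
GIJ

finally runs after normal execution too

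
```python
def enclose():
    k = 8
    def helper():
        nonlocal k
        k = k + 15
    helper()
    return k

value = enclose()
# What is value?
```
23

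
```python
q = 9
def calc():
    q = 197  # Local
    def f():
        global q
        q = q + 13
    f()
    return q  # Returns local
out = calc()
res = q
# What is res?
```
22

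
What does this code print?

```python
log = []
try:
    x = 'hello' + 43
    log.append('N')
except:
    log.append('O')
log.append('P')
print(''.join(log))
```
OP

Exception raised in try, caught by bare except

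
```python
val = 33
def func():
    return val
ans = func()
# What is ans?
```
33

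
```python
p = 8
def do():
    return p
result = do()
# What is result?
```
8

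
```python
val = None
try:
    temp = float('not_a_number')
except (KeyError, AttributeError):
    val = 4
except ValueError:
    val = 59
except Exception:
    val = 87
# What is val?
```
59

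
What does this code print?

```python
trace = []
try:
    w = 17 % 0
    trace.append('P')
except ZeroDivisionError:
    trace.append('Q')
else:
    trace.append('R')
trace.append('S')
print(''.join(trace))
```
QS

else block skipped when exception is caught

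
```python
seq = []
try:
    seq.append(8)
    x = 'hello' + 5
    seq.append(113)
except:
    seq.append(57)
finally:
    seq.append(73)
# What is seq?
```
[8, 57, 73]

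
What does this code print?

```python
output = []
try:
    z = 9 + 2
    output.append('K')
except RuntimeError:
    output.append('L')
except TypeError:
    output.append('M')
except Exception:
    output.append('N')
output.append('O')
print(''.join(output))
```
KO

No exception, try block completes normally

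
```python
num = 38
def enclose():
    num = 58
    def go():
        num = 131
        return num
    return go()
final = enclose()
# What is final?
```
131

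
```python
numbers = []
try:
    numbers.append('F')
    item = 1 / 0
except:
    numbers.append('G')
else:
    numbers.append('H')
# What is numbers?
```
['F', 'G']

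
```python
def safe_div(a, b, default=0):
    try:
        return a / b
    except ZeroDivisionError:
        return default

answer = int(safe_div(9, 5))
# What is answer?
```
1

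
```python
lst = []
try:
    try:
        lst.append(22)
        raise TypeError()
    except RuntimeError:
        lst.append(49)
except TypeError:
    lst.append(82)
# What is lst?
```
[22, 82]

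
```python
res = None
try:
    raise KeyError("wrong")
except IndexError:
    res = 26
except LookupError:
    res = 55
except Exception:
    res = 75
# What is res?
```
55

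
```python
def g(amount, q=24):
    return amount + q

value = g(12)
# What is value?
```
36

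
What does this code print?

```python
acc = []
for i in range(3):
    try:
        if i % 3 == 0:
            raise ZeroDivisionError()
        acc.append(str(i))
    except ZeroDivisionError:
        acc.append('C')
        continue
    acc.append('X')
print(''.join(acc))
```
C1X2X

continue in except skips rest of loop body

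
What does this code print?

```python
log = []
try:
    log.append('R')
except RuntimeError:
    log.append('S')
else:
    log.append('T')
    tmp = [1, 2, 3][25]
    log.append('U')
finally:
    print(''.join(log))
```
RT

Try succeeds, else appends 'T', IndexError in else is uncaught, finally prints before exception propagates ('U' never appended)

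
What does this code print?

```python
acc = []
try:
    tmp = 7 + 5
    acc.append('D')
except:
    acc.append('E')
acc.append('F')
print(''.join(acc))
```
DF

No exception, try block completes normally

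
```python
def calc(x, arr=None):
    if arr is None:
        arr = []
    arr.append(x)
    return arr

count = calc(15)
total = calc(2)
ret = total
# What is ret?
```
[2]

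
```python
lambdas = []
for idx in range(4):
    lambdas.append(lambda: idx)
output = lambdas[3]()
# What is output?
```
3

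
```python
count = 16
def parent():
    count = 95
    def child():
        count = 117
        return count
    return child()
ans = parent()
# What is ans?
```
117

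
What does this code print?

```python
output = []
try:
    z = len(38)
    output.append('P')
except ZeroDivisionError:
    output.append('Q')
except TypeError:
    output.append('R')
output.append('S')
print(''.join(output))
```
RS

TypeError is caught by its specific handler, not ZeroDivisionError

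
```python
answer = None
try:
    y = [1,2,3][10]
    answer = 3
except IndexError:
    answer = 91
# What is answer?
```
91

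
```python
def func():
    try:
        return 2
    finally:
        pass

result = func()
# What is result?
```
2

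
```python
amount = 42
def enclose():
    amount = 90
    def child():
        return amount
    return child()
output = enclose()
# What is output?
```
90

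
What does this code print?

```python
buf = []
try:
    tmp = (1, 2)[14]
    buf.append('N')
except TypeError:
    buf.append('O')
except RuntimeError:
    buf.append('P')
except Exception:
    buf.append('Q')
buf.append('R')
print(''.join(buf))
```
QR

IndexError not specifically caught, falls to Exception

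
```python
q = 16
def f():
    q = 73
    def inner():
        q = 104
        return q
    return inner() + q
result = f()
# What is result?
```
177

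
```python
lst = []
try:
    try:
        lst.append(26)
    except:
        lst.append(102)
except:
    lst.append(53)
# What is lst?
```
[26]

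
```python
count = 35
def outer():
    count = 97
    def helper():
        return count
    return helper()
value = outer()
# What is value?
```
97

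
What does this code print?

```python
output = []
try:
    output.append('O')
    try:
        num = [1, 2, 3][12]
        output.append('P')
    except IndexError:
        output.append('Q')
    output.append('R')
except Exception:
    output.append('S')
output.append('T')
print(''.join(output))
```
OQRT

Inner exception caught by inner handler, outer continues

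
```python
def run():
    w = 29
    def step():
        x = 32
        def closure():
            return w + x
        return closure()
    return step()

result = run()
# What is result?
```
61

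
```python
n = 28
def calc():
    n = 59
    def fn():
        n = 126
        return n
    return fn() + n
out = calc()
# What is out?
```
185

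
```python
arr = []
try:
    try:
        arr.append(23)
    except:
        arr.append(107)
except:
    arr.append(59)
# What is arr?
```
[23]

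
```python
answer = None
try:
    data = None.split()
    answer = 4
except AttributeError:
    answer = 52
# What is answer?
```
52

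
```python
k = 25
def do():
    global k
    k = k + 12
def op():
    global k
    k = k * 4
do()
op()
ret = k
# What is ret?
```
148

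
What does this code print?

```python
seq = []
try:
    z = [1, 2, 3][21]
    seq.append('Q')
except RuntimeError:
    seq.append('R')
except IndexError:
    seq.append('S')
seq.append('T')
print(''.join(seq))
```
ST

IndexError is caught by its specific handler, not RuntimeError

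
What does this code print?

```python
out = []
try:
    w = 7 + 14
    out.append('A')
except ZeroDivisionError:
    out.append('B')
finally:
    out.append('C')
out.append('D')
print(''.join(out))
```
ACD

finally runs after normal execution too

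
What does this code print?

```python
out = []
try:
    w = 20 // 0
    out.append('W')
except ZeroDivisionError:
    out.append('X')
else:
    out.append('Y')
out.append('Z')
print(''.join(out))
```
XZ

else block skipped when exception is caught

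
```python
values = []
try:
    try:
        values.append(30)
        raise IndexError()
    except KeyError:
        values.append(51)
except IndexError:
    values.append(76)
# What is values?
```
[30, 76]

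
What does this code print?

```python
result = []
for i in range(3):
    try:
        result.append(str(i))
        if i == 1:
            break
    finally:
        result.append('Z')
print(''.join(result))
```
0Z1Z

finally runs even when breaking out of loop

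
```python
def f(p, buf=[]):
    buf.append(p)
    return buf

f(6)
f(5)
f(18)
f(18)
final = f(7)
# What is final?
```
[6, 5, 18, 18, 7]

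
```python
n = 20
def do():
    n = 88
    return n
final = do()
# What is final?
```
88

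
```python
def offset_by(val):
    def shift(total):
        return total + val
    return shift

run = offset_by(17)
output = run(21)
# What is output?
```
38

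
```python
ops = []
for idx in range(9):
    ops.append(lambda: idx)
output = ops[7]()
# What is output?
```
8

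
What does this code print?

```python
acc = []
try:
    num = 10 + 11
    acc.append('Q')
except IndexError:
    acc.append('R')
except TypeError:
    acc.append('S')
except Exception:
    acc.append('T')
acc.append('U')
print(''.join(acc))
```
QU

No exception, try block completes normally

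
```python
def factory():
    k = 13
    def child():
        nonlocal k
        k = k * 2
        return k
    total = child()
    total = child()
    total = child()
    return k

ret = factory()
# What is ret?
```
104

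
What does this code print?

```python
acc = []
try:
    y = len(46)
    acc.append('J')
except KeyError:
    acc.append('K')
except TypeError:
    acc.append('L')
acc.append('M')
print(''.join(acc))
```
LM

TypeError is caught by its specific handler, not KeyError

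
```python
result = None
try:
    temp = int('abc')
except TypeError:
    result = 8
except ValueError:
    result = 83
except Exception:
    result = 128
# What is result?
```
83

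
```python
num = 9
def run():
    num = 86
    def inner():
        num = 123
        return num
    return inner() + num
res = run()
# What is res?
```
209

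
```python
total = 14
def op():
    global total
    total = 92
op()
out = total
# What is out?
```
92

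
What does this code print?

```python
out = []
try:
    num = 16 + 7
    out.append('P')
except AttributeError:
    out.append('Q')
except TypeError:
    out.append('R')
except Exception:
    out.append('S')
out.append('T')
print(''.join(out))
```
PT

No exception, try block completes normally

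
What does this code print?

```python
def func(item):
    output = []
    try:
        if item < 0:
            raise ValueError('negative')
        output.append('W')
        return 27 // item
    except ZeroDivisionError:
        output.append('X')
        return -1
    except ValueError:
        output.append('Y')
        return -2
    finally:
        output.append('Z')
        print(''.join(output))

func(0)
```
WXZ

item=0 causes ZeroDivisionError, caught, finally prints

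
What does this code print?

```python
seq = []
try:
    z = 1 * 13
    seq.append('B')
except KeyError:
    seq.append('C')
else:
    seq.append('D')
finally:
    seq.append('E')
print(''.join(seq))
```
BDE

else runs before finally when no exception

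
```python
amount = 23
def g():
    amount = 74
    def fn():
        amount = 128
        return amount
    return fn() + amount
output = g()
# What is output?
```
202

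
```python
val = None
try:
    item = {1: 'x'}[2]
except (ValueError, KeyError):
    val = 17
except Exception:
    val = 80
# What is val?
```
17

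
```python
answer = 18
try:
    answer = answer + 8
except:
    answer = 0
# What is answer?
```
26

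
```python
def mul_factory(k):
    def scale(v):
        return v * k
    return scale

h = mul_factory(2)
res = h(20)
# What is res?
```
40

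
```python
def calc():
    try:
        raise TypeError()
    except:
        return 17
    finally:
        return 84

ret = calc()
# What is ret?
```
84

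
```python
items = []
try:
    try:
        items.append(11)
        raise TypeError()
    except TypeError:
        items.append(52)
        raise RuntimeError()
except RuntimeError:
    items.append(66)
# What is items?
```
[11, 52, 66]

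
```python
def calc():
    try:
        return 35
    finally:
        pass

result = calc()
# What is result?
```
35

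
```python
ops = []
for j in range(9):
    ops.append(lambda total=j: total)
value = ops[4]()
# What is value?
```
4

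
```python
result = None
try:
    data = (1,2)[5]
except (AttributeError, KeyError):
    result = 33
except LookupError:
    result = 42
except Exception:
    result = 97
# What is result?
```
42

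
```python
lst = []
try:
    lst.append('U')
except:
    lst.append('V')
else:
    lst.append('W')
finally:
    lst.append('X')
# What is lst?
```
['U', 'W', 'X']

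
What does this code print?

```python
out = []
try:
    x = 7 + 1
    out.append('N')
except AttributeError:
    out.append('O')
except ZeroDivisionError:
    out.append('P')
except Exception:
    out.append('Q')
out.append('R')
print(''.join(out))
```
NR

No exception, try block completes normally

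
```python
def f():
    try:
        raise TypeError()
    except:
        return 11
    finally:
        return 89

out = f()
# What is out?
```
89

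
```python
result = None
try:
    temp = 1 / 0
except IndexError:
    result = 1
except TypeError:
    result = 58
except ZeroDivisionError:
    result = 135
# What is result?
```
135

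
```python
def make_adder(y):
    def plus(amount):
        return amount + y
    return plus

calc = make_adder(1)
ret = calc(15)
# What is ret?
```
16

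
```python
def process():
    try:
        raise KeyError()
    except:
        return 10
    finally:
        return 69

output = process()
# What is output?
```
69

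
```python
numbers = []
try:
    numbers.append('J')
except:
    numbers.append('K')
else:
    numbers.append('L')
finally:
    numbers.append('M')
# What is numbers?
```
['J', 'L', 'M']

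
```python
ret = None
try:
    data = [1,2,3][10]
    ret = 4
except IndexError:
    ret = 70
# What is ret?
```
70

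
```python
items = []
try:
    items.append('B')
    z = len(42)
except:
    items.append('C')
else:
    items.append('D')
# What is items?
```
['B', 'C']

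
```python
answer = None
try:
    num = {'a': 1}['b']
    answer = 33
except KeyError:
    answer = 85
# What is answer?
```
85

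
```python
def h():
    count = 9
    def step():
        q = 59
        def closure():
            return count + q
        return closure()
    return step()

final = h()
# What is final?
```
68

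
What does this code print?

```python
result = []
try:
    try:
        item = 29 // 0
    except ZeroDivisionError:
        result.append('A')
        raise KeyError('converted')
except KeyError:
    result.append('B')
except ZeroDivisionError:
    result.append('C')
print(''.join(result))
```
AB

New KeyError raised, caught by outer KeyError handler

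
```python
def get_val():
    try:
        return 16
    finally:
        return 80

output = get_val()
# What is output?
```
80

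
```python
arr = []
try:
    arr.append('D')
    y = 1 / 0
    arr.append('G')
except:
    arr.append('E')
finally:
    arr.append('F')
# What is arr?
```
['D', 'E', 'F']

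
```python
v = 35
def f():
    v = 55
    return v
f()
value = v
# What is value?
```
35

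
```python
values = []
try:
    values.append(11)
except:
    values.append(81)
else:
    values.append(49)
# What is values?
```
[11, 49]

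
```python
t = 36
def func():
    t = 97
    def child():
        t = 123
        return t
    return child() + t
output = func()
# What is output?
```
220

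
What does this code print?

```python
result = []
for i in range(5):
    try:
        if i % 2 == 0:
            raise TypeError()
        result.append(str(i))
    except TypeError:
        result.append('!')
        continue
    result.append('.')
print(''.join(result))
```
!1.!3.!

continue in except skips rest of loop body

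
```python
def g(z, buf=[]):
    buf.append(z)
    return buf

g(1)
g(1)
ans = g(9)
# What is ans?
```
[1, 1, 9]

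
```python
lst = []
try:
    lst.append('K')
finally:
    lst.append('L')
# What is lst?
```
['K', 'L']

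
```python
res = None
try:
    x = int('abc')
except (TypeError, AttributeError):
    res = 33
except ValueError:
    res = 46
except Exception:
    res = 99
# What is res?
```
46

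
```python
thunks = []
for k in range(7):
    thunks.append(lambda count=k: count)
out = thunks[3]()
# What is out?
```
3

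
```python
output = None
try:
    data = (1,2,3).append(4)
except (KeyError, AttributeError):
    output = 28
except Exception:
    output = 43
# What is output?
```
28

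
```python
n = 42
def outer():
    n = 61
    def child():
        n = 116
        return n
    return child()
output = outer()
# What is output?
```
116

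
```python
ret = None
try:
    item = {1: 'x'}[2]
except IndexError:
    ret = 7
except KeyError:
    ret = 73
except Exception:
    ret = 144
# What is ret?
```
73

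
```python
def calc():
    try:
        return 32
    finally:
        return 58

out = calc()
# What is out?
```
58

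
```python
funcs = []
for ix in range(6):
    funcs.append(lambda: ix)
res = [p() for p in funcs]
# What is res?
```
[5, 5, 5, 5, 5, 5]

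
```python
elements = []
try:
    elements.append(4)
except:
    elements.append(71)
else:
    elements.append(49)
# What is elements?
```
[4, 49]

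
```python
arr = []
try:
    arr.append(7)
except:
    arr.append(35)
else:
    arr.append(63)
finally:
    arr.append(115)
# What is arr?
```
[7, 63, 115]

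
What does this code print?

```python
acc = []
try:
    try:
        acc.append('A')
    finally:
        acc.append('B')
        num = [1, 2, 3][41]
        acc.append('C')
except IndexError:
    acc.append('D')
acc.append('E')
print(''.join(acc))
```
ABDE

Exception in inner finally caught by outer except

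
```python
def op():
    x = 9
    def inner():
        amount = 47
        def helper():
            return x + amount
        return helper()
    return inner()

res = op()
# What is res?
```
56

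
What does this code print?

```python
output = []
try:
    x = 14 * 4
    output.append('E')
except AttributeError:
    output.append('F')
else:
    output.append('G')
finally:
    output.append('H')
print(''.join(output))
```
EGH

else runs before finally when no exception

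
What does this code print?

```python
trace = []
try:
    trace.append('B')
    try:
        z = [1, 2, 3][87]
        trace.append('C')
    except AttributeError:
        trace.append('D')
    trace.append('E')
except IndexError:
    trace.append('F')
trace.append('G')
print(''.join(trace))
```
BFG

Inner handler doesn't match, propagates to outer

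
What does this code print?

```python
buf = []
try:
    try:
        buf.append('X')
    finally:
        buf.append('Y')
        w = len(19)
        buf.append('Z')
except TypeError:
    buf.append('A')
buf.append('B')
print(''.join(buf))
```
XYAB

Exception in inner finally caught by outer except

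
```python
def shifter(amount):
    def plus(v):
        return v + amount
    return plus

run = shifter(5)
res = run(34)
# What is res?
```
39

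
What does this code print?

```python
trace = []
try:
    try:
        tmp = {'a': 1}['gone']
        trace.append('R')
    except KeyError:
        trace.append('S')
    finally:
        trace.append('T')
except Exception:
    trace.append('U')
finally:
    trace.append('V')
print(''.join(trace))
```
STV

Both finally blocks run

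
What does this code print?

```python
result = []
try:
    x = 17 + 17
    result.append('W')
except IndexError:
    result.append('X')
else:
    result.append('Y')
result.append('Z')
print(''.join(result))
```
WYZ

else block runs when no exception occurs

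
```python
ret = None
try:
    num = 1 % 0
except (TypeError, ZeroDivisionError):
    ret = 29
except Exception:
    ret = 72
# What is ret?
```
29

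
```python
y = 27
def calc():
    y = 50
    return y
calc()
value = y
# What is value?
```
27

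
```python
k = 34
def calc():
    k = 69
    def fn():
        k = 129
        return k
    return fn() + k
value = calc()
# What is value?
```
198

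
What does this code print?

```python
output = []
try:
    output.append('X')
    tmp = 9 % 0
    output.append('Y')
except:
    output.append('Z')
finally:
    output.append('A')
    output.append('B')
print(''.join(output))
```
XZAB

Code before exception runs, then except, then all of finally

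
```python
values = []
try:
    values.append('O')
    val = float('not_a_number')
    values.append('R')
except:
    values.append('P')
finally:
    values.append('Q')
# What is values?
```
['O', 'P', 'Q']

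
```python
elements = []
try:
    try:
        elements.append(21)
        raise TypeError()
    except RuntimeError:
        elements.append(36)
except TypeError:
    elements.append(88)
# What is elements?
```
[21, 88]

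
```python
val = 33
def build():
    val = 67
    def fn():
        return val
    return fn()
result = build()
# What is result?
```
67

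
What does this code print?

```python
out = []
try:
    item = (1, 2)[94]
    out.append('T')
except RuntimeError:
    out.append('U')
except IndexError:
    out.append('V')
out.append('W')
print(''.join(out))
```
VW

IndexError is caught by its specific handler, not RuntimeError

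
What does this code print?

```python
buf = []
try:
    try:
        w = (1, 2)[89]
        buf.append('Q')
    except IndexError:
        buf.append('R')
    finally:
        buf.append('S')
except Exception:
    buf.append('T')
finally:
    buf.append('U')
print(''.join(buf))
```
RSU

Both finally blocks run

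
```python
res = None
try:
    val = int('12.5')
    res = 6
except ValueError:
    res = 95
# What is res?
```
95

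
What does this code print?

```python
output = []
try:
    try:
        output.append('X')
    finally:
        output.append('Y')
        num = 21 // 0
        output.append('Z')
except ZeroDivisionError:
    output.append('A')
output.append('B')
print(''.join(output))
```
XYAB

Exception in inner finally caught by outer except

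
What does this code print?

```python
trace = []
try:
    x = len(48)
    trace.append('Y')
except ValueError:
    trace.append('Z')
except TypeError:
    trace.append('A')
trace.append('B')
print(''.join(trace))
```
AB

TypeError is caught by its specific handler, not ValueError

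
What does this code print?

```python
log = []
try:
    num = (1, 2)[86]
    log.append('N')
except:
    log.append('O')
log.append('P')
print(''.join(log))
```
OP

Exception raised in try, caught by bare except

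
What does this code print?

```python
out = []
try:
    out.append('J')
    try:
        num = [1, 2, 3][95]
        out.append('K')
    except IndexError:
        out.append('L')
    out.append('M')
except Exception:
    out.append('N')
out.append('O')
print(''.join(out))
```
JLMO

Inner exception caught by inner handler, outer continues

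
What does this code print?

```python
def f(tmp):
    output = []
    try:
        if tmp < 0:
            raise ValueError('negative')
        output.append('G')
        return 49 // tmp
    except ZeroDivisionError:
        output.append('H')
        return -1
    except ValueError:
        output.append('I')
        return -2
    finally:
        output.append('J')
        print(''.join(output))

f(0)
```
GHJ

tmp=0 causes ZeroDivisionError, caught, finally prints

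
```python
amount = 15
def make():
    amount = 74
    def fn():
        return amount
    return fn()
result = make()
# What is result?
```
74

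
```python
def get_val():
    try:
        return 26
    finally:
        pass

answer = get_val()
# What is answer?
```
26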